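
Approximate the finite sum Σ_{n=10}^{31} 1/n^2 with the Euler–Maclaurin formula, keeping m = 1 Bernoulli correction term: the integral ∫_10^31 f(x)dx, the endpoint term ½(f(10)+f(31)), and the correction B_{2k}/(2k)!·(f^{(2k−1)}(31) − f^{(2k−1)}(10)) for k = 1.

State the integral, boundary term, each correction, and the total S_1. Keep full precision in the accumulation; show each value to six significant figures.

The integral term ∫_10^31 1/x^2 dx = 0.0677419.
Boundary: ½(f(10) + f(31)) = ½(0.0100000 + 0.00104058) = 0.00552029.
So far: 0.0732622.
Correction k=1: B_{2}/2! · (f^{(1)}(31) − f^{(1)}(10)) = 1/12 · (-6.71344e-05 − (-0.00200000)) = 0.000161072.

S_1 ≈ 0.0734233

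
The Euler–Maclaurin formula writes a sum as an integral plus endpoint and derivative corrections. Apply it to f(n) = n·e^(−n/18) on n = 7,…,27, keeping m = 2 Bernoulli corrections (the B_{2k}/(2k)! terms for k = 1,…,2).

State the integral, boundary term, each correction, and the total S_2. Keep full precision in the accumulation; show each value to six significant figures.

Integral: ∫_7^27 x·e^(−x/18) dx = 124.279.
Boundary: ½(f(7) + f(27)) = ½(4.74467 + 6.02451) = 5.38459.
Running total after boundary: 129.663.
Correction k=1: B_{2}/2! · (f^{(1)}(27) − f^{(1)}(7)) = 1/12 · (-0.111565 − 0.414217) = -0.0438152.
Partial sum through k=1: 129.620.
Correction k=2: B_{4}/4! · (f^{(3)}(27) − f^{(3)}(7)) = −1/720 · (0.00103301 − 0.00546246) = 6.15201e-06.

S_2 ≈ 129.620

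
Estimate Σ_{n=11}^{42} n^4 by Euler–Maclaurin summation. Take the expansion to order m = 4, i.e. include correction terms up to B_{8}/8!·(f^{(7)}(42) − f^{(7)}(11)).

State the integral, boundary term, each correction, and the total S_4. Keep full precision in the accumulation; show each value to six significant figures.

S_4 ≈ 2.76935e+07

Integral: ∫_11^42 x^4 dx = 2.61060e+07.
Boundary: ½(f(11) + f(42)) = ½(14641.0 + 3.11170e+06) = 1.56317e+06.
Integral + boundary = 2.76692e+07.
Order-1 term: 1/12 · (296352 − 5324.00) = 24252.3.
Running total after k=1: 2.76935e+07.
Order-2 term: −1/720 · (1008.00 − 264.000) = -1.03333.
Running total after k=2: 2.76935e+07.
Order-3 term: 1/30240 · (0.00000 − 0.00000) = 0.00000.
Running total after k=3: 2.76935e+07.
Order-4 term: −1/1209600 · (0.00000 − 0.00000) = 0.00000.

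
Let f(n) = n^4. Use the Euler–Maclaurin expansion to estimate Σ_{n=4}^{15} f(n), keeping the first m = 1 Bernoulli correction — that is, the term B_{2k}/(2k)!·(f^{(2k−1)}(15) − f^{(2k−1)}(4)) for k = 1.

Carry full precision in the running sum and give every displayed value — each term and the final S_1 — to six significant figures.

The integral term ∫_4^15 x^4 dx = 151670.
½[f(4) + f(15)] = ½[256.000 + 50625.0] = 25440.5.
Running total after boundary: 177111.
k=1: B_{2}/(2)! × [f^{(1)}(15) − f^{(1)}(4)] = 1/12 × (13500.0 − 256.000) = 1103.67.

S_1 ≈ 178214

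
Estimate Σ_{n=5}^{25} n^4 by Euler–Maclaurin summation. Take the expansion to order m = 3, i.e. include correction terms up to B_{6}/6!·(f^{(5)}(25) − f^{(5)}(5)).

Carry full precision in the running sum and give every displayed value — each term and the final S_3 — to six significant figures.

Integral: ∫_5^25 x^4 dx = 1.95250e+06.
Endpoint term: (f(5) + f(25))/2 = (625.000 + 390625)/2 = 195625.
Integral + boundary = 2.14812e+06.
Correction k=1: B_{2}/2! · (f^{(1)}(25) − f^{(1)}(5)) = 1/12 · (62500.0 − 500.000) = 5166.67.
Partial sum through k=1: 2.15329e+06.
Correction k=2: B_{4}/4! · (f^{(3)}(25) − f^{(3)}(5)) = −1/720 · (600.000 − 120.000) = -0.666667.
Partial sum through k=2: 2.15329e+06.
Correction k=3: B_{6}/6! · (f^{(5)}(25) − f^{(5)}(5)) = 1/30240 · (0.00000 − 0.00000) = 0.00000.

S_3 ≈ 2.15329e+06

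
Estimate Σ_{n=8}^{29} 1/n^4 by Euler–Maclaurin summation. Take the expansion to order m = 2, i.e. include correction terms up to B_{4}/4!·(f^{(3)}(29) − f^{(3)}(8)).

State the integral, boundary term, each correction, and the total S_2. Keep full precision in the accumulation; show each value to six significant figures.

∫_8^29 1/x^4 dx evaluates to 0.000637374.
Endpoint term: (f(8) + f(29))/2 = (0.000244141 + 1.41387e-06)/2 = 0.000122777.
So far: 0.000760152.
k=1: B_{2}/(2)! × [f^{(1)}(29) − f^{(1)}(8)] = 1/12 × (-1.95016e-07 − (-0.000122070)) = 1.01563e-05.
After k=1: 0.000770308.
k=2: B_{4}/(4)! × [f^{(3)}(29) − f^{(3)}(8)] = −1/720 × (-6.95657e-09 − (-5.72205e-05)) = -7.94632e-08.

S_2 ≈ 0.000770228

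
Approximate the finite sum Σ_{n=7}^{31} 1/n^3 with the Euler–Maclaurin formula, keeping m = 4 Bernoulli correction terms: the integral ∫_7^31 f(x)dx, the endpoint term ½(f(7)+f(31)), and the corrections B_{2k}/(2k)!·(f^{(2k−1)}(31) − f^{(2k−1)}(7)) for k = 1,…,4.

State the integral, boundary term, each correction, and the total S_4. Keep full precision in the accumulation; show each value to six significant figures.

S_4 ≈ 0.0112615

The integral term ∫_7^31 1/x^3 dx = 0.00968379.
Endpoint term: (f(7) + f(31))/2 = (0.00291545 + 3.35672e-05)/2 = 0.00147451.
Integral + boundary = 0.0111583.
Correction k=1: B_{2}/2! · (f^{(1)}(31) − f^{(1)}(7)) = 1/12 · (-3.24844e-06 − (-0.00124948)) = 0.000103853.
After k=1: 0.0112622.
Correction k=2: B_{4}/4! · (f^{(3)}(31) − f^{(3)}(7)) = −1/720 · (-6.76054e-08 − (-0.000509992)) = -7.08228e-07.
After k=2: 0.0112614.
Correction k=3: B_{6}/6! · (f^{(5)}(31) − f^{(5)}(7)) = 1/30240 · (-2.95466e-09 − (-0.000437136)) = 1.44554e-08.
After k=3: 0.0112615.
Correction k=4: B_{8}/8! · (f^{(7)}(31) − f^{(7)}(7)) = −1/1209600 · (-2.21369e-10 − (-0.000642322)) = -5.31020e-10.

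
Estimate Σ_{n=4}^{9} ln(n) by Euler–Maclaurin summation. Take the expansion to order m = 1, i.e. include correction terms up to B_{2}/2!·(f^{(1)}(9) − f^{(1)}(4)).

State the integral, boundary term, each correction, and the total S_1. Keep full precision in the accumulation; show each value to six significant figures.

The integral term ∫_4^9 ln(x) dx = 9.22984.
Endpoint term: (f(4) + f(9))/2 = (1.38629 + 2.19722)/2 = 1.79176.
Running total after boundary: 11.0216.
k=1: B_{2}/(2)! × [f^{(1)}(9) − f^{(1)}(4)] = 1/12 × (0.111111 − 0.250000) = -0.0115741.

S_1 ≈ 11.0100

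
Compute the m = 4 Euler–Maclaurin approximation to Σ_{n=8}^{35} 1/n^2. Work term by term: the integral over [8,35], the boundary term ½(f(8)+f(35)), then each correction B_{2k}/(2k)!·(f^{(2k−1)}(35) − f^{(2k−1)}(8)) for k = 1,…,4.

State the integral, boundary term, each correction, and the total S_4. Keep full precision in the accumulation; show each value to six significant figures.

S_4 ≈ 0.104970

The integral term ∫_8^35 1/x^2 dx = 0.0964286.
½[f(8) + f(35)] = ½[0.0156250 + 0.000816327] = 0.00822066.
Running total after boundary: 0.104649.
k=1: B_{2}/(2)! × [f^{(1)}(35) − f^{(1)}(8)] = 1/12 × (-4.66472e-05 − (-0.00390625)) = 0.000321634.
After k=1: 0.104971.
k=2: B_{4}/(4)! × [f^{(3)}(35) − f^{(3)}(8)] = −1/720 × (-4.56952e-07 − (-0.000732422)) = -1.01662e-06.
After k=2: 0.104970.
k=3: B_{6}/(6)! × [f^{(5)}(35) − f^{(5)}(8)] = 1/30240 × (-1.11907e-08 − (-0.000343323)) = 1.13529e-08.
After k=3: 0.104970.
k=4: B_{8}/(8)! × [f^{(7)}(35) − f^{(7)}(8)] = −1/1209600 × (-5.11574e-10 − (-0.000300407)) = -2.48352e-10.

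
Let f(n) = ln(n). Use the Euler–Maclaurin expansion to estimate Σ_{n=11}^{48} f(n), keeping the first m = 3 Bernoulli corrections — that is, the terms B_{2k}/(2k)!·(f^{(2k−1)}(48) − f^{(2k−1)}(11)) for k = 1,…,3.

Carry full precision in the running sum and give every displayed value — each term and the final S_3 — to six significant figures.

S_3 ≈ 125.570

The integral term ∫_11^48 ln(x) dx = 122.441.
Boundary: ½(f(11) + f(48)) = ½(2.39790 + 3.87120) = 3.13455.
Integral + boundary = 125.575.
Correction k=1: B_{2}/2! · (f^{(1)}(48) − f^{(1)}(11)) = 1/12 · (0.0208333 − 0.0909091) = -0.00583965.
Partial sum through k=1: 125.570.
Correction k=2: B_{4}/4! · (f^{(3)}(48) − f^{(3)}(11)) = −1/720 · (1.80845e-05 − 0.00150263) = 2.06187e-06.
Partial sum through k=2: 125.570.
Correction k=3: B_{6}/6! · (f^{(5)}(48) − f^{(5)}(11)) = 1/30240 · (9.41901e-08 − 0.000149021) = -4.92483e-09.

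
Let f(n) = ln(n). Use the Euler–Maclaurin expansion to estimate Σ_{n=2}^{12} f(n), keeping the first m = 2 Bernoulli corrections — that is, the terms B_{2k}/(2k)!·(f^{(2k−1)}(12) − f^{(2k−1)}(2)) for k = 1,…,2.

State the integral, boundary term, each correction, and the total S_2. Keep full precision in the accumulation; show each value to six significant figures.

The integral term ∫_2^12 ln(x) dx = 18.4326.
Endpoint term: (f(2) + f(12))/2 = (0.693147 + 2.48491)/2 = 1.58903.
Running total after boundary: 20.0216.
Correction k=1: B_{2}/2! · (f^{(1)}(12) − f^{(1)}(2)) = 1/12 · (0.0833333 − 0.500000) = -0.0347222.
Partial sum through k=1: 19.9869.
Correction k=2: B_{4}/4! · (f^{(3)}(12) − f^{(3)}(2)) = −1/720 · (0.00115741 − 0.250000) = 0.000345615.

S_2 ≈ 19.9872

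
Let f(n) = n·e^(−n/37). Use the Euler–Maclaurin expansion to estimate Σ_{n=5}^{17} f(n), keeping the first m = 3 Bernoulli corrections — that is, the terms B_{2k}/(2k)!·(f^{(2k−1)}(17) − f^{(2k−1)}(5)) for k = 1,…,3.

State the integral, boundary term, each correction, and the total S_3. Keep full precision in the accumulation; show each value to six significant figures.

∫_5^17 x·e^(−x/37) dx evaluates to 95.5844.
½[f(5) + f(17)] = ½[4.36799 + 10.7376] = 7.55281.
Running total after boundary: 103.137.
Order-1 term: 1/12 · (0.341419 − 0.755544) = -0.0345104.
Running total after k=1: 103.103.
Order-2 term: −1/720 · (0.00117215 − 0.00182815) = 9.11118e-07.
Running total after k=2: 103.103.
Order-3 term: 1/30240 · (1.53024e-06 − 2.26765e-06) = -2.43851e-11.

S_3 ≈ 103.103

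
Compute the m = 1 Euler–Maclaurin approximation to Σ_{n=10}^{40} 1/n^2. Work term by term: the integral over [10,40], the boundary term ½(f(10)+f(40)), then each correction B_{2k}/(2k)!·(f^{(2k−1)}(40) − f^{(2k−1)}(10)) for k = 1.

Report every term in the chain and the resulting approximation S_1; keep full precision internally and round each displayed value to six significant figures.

S_1 ≈ 0.0804766

∫_10^40 1/x^2 dx evaluates to 0.0750000.
Boundary: ½(f(10) + f(40)) = ½(0.0100000 + 0.000625000) = 0.00531250.
Running total after boundary: 0.0803125.
Order-1 term: 1/12 · (-3.12500e-05 − (-0.00200000)) = 0.000164063.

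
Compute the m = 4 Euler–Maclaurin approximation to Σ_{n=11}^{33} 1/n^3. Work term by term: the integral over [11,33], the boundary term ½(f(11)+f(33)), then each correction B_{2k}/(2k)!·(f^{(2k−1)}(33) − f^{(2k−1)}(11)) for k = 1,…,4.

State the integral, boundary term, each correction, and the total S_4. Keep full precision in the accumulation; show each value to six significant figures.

S_4 ≈ 0.00407948

∫_11^33 1/x^3 dx evaluates to 0.00367309.
Endpoint term: (f(11) + f(33))/2 = (0.000751315 + 2.78265e-05)/2 = 0.000389571.
So far: 0.00406267.
Order-1 term: 1/12 · (-2.52968e-06 − (-0.000204904)) = 1.68645e-05.
Running total after k=1: 0.00407953.
Order-2 term: −1/720 · (-4.64588e-08 − (-3.38684e-05)) = -4.69750e-08.
Running total after k=2: 0.00407948.
Order-3 term: 1/30240 · (-1.79180e-09 − (-1.17560e-05)) = 3.88697e-10.
Running total after k=3: 0.00407948.
Order-4 term: −1/1209600 · (-1.18466e-10 − (-6.99530e-06)) = -5.78305e-12.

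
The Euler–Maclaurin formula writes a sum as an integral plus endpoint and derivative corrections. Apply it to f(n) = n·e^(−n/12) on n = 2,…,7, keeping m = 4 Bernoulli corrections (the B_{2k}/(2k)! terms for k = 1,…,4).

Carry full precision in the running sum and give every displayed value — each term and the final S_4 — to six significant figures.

S_4 ≈ 17.7371

Integral: ∫_2^7 x·e^(−x/12) dx = 14.9769.
½[f(2) + f(7)] = ½[1.69296 + 3.90625] = 2.79960.
Integral + boundary = 17.7765.
Correction k=1: B_{2}/2! · (f^{(1)}(7) − f^{(1)}(2)) = 1/12 · (0.232515 − 0.705401) = -0.0394072.
Partial sum through k=1: 17.7371.
Correction k=2: B_{4}/4! · (f^{(3)}(7) − f^{(3)}(2)) = −1/720 · (0.00936517 − 0.0166553) = 1.01252e-05.
Partial sum through k=2: 17.7371.
Correction k=3: B_{6}/6! · (f^{(5)}(7) − f^{(5)}(2)) = 1/30240 · (0.000118859 − 0.000197306) = -2.59414e-09.
Partial sum through k=3: 17.7371.
Correction k=4: B_{8}/8! · (f^{(7)}(7) − f^{(7)}(2)) = −1/1209600 · (1.19918e-06 − 1.93715e-06) = 6.10094e-13.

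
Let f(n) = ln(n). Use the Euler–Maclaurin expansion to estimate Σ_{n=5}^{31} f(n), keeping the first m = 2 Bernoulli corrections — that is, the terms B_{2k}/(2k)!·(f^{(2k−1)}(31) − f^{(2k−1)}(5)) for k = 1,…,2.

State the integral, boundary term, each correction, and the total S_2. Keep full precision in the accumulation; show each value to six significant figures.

∫_5^31 ln(x) dx evaluates to 72.4064.
½[f(5) + f(31)] = ½[1.60944 + 3.43399] = 2.52171.
Running total after boundary: 74.9281.
Order-1 term: 1/12 · (0.0322581 − 0.200000) = -0.0139785.
Running total after k=1: 74.9141.
Order-2 term: −1/720 · (6.71344e-05 − 0.0160000) = 2.21290e-05.

S_2 ≈ 74.9142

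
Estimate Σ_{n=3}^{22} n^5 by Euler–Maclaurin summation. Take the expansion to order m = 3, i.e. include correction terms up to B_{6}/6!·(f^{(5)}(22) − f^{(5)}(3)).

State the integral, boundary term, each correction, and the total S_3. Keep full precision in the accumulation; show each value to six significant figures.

S_3 ≈ 2.15710e+07

∫_3^22 x^5 dx evaluates to 1.88965e+07.
Boundary: ½(f(3) + f(22)) = ½(243.000 + 5.15363e+06) = 2.57694e+06.
Running total after boundary: 2.14735e+07.
Correction k=1: B_{2}/2! · (f^{(1)}(22) − f^{(1)}(3)) = 1/12 · (1.17128e+06 − 405.000) = 97572.9.
After k=1: 2.15710e+07.
Correction k=2: B_{4}/4! · (f^{(3)}(22) − f^{(3)}(3)) = −1/720 · (29040.0 − 540.000) = -39.5833.
After k=2: 2.15710e+07.
Correction k=3: B_{6}/6! · (f^{(5)}(22) − f^{(5)}(3)) = 1/30240 · (120.000 − 120.000) = 0.00000.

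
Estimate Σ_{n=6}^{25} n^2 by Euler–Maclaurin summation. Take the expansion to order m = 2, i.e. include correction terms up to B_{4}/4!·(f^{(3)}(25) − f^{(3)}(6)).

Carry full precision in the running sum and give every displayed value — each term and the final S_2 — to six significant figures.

The integral term ∫_6^25 x^2 dx = 5136.33.
½[f(6) + f(25)] = ½[36.0000 + 625.000] = 330.500.
So far: 5466.83.
k=1: B_{2}/(2)! × [f^{(1)}(25) − f^{(1)}(6)] = 1/12 × (50.0000 − 12.0000) = 3.16667.
Running total after k=1: 5470.00.
k=2: B_{4}/(4)! × [f^{(3)}(25) − f^{(3)}(6)] = −1/720 × (0.00000 − 0.00000) = 0.00000.

S_2 ≈ 5470.00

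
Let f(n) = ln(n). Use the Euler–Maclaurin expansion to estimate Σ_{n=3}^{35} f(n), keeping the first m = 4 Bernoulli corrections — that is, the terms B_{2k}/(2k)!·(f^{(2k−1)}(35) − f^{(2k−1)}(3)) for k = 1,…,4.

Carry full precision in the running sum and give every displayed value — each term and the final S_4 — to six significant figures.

S_4 ≈ 91.4430

The integral term ∫_3^35 ln(x) dx = 89.1413.
Boundary: ½(f(3) + f(35)) = ½(1.09861 + 3.55535) = 2.32698.
So far: 91.4683.
Order-1 term: 1/12 · (0.0285714 − 0.333333) = -0.0253968.
After k=1: 91.4429.
Order-2 term: −1/720 · (4.66472e-05 − 0.0740741) = 0.000102816.
After k=2: 91.4430.
Order-3 term: 1/30240 · (4.56952e-07 − 0.0987654) = -3.26604e-06.
After k=3: 91.4430.
Order-4 term: −1/1209600 · (1.11907e-08 − 0.329218) = 2.72171e-07.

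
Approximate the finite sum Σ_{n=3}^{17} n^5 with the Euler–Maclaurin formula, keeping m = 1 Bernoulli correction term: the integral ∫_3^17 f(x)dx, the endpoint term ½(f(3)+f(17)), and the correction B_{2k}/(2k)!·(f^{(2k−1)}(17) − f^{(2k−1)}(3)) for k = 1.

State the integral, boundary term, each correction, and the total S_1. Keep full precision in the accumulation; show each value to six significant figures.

S_1 ≈ 4.76762e+06

The integral term ∫_3^17 x^5 dx = 4.02281e+06.
½[f(3) + f(17)] = ½[243.000 + 1.41986e+06] = 710050.
Running total after boundary: 4.73286e+06.
k=1: B_{2}/(2)! × [f^{(1)}(17) − f^{(1)}(3)] = 1/12 × (417605 − 405.000) = 34766.7.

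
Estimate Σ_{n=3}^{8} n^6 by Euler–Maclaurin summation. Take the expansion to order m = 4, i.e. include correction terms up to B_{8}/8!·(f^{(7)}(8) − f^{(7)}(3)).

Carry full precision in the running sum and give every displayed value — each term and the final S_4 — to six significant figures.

S_4 ≈ 446899

∫_3^8 x^6 dx evaluates to 299281.
½[f(3) + f(8)] = ½[729.000 + 262144] = 131436.
So far: 430717.
Order-1 term: 1/12 · (196608 − 1458.00) = 16262.5.
After k=1: 446980.
Order-2 term: −1/720 · (61440.0 − 3240.00) = -80.8333.
After k=2: 446899.
Order-3 term: 1/30240 · (5760.00 − 2160.00) = 0.119048.
After k=3: 446899.
Order-4 term: −1/1209600 · (0.00000 − 0.00000) = 0.00000.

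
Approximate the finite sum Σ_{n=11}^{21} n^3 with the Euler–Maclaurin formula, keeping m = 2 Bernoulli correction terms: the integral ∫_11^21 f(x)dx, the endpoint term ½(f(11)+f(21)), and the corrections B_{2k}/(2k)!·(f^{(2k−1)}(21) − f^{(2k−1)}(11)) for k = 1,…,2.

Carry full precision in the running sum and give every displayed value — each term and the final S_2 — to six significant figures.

S_2 ≈ 50336.0

The integral term ∫_11^21 x^3 dx = 44960.0.
½[f(11) + f(21)] = ½[1331.00 + 9261.00] = 5296.00.
So far: 50256.0.
k=1: B_{2}/(2)! × [f^{(1)}(21) − f^{(1)}(11)] = 1/12 × (1323.00 − 363.000) = 80.0000.
Partial sum through k=1: 50336.0.
k=2: B_{4}/(4)! × [f^{(3)}(21) − f^{(3)}(11)] = −1/720 × (6.00000 − 6.00000) = 0.00000.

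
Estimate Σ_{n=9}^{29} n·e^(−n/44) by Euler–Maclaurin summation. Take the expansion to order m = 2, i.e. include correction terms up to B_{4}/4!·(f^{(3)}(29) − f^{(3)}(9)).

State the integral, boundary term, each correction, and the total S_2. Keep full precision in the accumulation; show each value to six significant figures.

S_2 ≈ 250.114

∫_9^29 x·e^(−x/44) dx evaluates to 238.985.
½[f(9) + f(29)] = ½[7.33516 + 15.0023] = 11.1687.
So far: 250.154.
Order-1 term: 1/12 · (0.176360 − 0.648310) = -0.0393292.
Running total after k=1: 250.114.
Order-2 term: −1/720 · (0.000625518 − 0.00117683) = 7.65713e-07.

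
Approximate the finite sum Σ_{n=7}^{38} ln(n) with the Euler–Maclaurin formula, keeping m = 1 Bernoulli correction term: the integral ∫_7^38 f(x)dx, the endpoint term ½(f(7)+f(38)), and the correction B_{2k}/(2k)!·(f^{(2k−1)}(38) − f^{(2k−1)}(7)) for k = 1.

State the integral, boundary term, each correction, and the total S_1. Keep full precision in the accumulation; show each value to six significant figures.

S_1 ≈ 96.3889

∫_7^38 ln(x) dx evaluates to 93.6069.
½[f(7) + f(38)] = ½[1.94591 + 3.63759] = 2.79175.
Integral + boundary = 96.3987.
k=1: B_{2}/(2)! × [f^{(1)}(38) − f^{(1)}(7)] = 1/12 × (0.0263158 − 0.142857) = -0.00971178.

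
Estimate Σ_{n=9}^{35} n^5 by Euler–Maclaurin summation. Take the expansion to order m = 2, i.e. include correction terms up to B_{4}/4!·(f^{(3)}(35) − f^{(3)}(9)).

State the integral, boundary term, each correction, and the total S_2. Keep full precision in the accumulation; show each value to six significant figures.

S_2 ≈ 3.33202e+08

∫_9^35 x^5 dx evaluates to 3.06289e+08.
Boundary: ½(f(9) + f(35)) = ½(59049.0 + 5.25219e+07) = 2.62905e+07.
So far: 3.32579e+08.
Correction k=1: B_{2}/2! · (f^{(1)}(35) − f^{(1)}(9)) = 1/12 · (7.50312e+06 − 32805.0) = 622527.
After k=1: 3.33202e+08.
Correction k=2: B_{4}/4! · (f^{(3)}(35) − f^{(3)}(9)) = −1/720 · (73500.0 − 4860.00) = -95.3333.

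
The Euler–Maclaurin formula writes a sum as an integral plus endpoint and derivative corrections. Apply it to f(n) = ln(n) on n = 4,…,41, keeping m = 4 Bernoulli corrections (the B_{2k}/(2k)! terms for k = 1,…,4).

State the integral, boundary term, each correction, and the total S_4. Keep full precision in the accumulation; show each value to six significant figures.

∫_4^41 ln(x) dx evaluates to 109.711.
Endpoint term: (f(4) + f(41))/2 = (1.38629 + 3.71357)/2 = 2.54993.
Integral + boundary = 112.261.
Order-1 term: 1/12 · (0.0243902 − 0.250000) = -0.0188008.
Running total after k=1: 112.242.
Order-2 term: −1/720 · (2.90187e-05 − 0.0312500) = 4.33625e-05.
Running total after k=2: 112.242.
Order-3 term: 1/30240 · (2.07153e-07 − 0.0234375) = -7.75043e-07.
Running total after k=3: 112.242.
Order-4 term: −1/1209600 · (3.69697e-09 − 0.0439453) = 3.63304e-08.

S_4 ≈ 112.242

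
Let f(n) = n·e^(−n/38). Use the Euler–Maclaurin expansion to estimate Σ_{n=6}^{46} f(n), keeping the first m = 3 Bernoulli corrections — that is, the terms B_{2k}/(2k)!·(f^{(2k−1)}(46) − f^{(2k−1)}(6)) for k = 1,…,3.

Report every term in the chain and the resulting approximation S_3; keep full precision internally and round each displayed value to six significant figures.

The integral term ∫_6^46 x·e^(−x/38) dx = 476.442.
Boundary: ½(f(6) + f(46)) = ½(5.12364 + 13.7099) = 9.41675.
So far: 485.859.
Order-1 term: 1/12 · (-0.0627453 − 0.719107) = -0.0651544.
Running total after k=1: 485.794.
Order-2 term: −1/720 · (0.000369346 − 0.00168074) = 1.82138e-06.
Running total after k=2: 485.794.
Order-3 term: 1/30240 · (5.41651e-07 − 1.98302e-06) = -4.76643e-11.

S_3 ≈ 485.794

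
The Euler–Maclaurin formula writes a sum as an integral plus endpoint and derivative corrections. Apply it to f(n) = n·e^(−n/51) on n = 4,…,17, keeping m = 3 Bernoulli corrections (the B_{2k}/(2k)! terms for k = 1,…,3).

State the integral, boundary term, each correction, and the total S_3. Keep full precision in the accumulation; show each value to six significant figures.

∫_4^17 x·e^(−x/51) dx evaluates to 108.476.
Endpoint term: (f(4) + f(17))/2 = (3.69826 + 12.1810)/2 = 7.93965.
So far: 116.415.
Order-1 term: 1/12 · (0.477688 − 0.852051) = -0.0311969.
Running total after k=1: 116.384.
Order-2 term: −1/720 · (0.000734621 − 0.00103852) = 4.22077e-07.
Running total after k=2: 116.384.
Order-3 term: 1/30240 · (4.94267e-07 − 6.72606e-07) = -5.89746e-12.

S_3 ≈ 116.384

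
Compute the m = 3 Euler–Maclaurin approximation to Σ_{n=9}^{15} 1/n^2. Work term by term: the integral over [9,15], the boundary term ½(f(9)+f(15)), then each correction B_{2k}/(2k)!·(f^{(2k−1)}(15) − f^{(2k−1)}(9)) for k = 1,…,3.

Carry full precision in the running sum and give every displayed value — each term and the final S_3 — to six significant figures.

The integral term ∫_9^15 1/x^2 dx = 0.0444444.
½[f(9) + f(15)] = ½[0.0123457 + 0.00444444] = 0.00839506.
So far: 0.0528395.
k=1: B_{2}/(2)! × [f^{(1)}(15) − f^{(1)}(9)] = 1/12 × (-0.000592593 − (-0.00274348)) = 0.000179241.
After k=1: 0.0530187.
k=2: B_{4}/(4)! × [f^{(3)}(15) − f^{(3)}(9)] = −1/720 × (-3.16049e-05 − (-0.000406442)) = -5.20607e-07.
After k=2: 0.0530182.
k=3: B_{6}/(6)! × [f^{(5)}(15) − f^{(5)}(9)] = 1/30240 × (-4.21399e-06 − (-0.000150534)) = 4.83863e-09.

S_3 ≈ 0.0530182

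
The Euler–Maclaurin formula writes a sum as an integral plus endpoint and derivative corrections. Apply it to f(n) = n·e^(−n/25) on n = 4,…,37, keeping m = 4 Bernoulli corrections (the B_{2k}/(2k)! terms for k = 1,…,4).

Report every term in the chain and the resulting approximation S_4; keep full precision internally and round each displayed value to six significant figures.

Integral: ∫_4^37 x·e^(−x/25) dx = 264.966.
½[f(4) + f(37)] = ½[3.40858 + 8.42259] = 5.91558.
Running total after boundary: 270.881.
Order-1 term: 1/12 · (-0.109266 − 0.715801) = -0.0687556.
After k=1: 270.813.
Order-2 term: −1/720 · (0.000553615 − 0.00387214) = 4.60906e-06.
After k=2: 270.813.
Order-3 term: 1/30240 · (2.05129e-06 − 1.05584e-05) = -2.81320e-10.
After k=3: 270.813.
Order-4 term: −1/1209600 · (5.14687e-09 − 2.38742e-08) = 1.54823e-14.

S_4 ≈ 270.813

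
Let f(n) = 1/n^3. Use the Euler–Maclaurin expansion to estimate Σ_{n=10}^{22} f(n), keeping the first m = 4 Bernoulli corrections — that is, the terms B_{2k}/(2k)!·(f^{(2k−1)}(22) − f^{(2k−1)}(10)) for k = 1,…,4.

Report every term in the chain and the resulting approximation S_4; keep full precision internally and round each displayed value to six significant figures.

The integral term ∫_10^22 1/x^3 dx = 0.00396694.
Boundary: ½(f(10) + f(22)) = ½(0.00100000 + 9.39144e-05) = 0.000546957.
Integral + boundary = 0.00451390.
Correction k=1: B_{2}/2! · (f^{(1)}(22) − f^{(1)}(10)) = 1/12 · (-1.28065e-05 − (-0.000300000)) = 2.39328e-05.
Running total after k=1: 0.00453783.
Correction k=2: B_{4}/4! · (f^{(3)}(22) − f^{(3)}(10)) = −1/720 · (-5.29194e-07 − (-6.00000e-05)) = -8.25983e-08.
Running total after k=2: 0.00453775.
Correction k=3: B_{6}/6! · (f^{(5)}(22) − f^{(5)}(10)) = 1/30240 · (-4.59218e-08 − (-2.52000e-05)) = 8.31815e-10.
Running total after k=3: 0.00453775.
Correction k=4: B_{8}/8! · (f^{(7)}(22) − f^{(7)}(10)) = −1/1209600 · (-6.83135e-09 − (-1.81440e-05)) = -1.49944e-11.

S_4 ≈ 0.00453775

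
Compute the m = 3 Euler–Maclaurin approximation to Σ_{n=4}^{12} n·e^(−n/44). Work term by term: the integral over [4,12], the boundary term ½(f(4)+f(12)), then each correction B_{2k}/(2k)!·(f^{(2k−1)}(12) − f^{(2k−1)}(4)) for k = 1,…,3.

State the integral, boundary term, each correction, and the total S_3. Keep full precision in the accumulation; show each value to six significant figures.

S_3 ≈ 58.9955

The integral term ∫_4^12 x·e^(−x/44) dx = 52.6246.
Boundary: ½(f(4) + f(12)) = ½(3.65240 + 9.13560) = 6.39400.
Running total after boundary: 59.0186.
k=1: B_{2}/(2)! × [f^{(1)}(12) − f^{(1)}(4)] = 1/12 × (0.553673 − 0.830092) = -0.0230349.
Partial sum through k=1: 58.9955.
k=2: B_{4}/(4)! × [f^{(3)}(12) − f^{(3)}(4)] = −1/720 × (0.00107246 − 0.00137205) = 4.16107e-07.
Partial sum through k=2: 58.9955.
k=3: B_{6}/(6)! × [f^{(5)}(12) − f^{(5)}(4)] = 1/30240 × (9.60187e-07 − 1.19594e-06) = -7.79602e-12.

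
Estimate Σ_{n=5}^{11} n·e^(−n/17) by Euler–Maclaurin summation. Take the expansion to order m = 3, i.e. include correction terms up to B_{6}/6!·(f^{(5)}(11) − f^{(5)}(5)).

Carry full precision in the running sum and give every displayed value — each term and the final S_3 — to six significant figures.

S_3 ≈ 34.1891

The integral term ∫_5^11 x·e^(−x/17) dx = 29.4749.
½[f(5) + f(11)] = ½[3.72594 + 5.75942] = 4.74268.
Running total after boundary: 34.2176.
k=1: B_{2}/(2)! × [f^{(1)}(11) − f^{(1)}(5)] = 1/12 × (0.184794 − 0.526016) = -0.0284351.
Partial sum through k=1: 34.1891.
k=2: B_{4}/(4)! × [f^{(3)}(11) − f^{(3)}(5)] = −1/720 × (0.00426284 − 0.00697714) = 3.76986e-06.
Partial sum through k=2: 34.1891.
k=3: B_{6}/(6)! × [f^{(5)}(11) − f^{(5)}(5)] = 1/30240 × (2.72881e-05 − 4.19867e-05) = -4.86065e-10.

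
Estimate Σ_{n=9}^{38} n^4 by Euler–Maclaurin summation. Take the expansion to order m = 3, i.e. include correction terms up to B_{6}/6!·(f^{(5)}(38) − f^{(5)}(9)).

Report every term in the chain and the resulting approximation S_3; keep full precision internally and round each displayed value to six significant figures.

Integral: ∫_9^38 x^4 dx = 1.58352e+07.
Endpoint term: (f(9) + f(38))/2 = (6561.00 + 2.08514e+06)/2 = 1.04585e+06.
So far: 1.68811e+07.
Order-1 term: 1/12 · (219488 − 2916.00) = 18047.7.
After k=1: 1.68991e+07.
Order-2 term: −1/720 · (912.000 − 216.000) = -0.966667.
After k=2: 1.68991e+07.
Order-3 term: 1/30240 · (0.00000 − 0.00000) = 0.00000.

S_3 ≈ 1.68991e+07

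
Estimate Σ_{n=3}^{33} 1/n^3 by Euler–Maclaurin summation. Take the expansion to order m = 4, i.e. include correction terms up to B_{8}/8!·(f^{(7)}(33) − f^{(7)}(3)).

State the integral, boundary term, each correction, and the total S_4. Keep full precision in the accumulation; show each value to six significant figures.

∫_3^33 1/x^3 dx evaluates to 0.0550964.
½[f(3) + f(33)] = ½[0.0370370 + 2.78265e-05] = 0.0185324.
Integral + boundary = 0.0736289.
Correction k=1: B_{2}/2! · (f^{(1)}(33) − f^{(1)}(3)) = 1/12 · (-2.52968e-06 − (-0.0370370)) = 0.00308621.
After k=1: 0.0767151.
Correction k=2: B_{4}/4! · (f^{(3)}(33) − f^{(3)}(3)) = −1/720 · (-4.64588e-08 − (-0.0823045)) = -0.000114312.
After k=2: 0.0766007.
Correction k=3: B_{6}/6! · (f^{(5)}(33) − f^{(5)}(3)) = 1/30240 · (-1.79180e-09 − (-0.384088)) = 1.27013e-05.
After k=3: 0.0766134.
Correction k=4: B_{8}/8! · (f^{(7)}(33) − f^{(7)}(3)) = −1/1209600 · (-1.18466e-10 − (-3.07270)) = -2.54026e-06.

S_4 ≈ 0.0766109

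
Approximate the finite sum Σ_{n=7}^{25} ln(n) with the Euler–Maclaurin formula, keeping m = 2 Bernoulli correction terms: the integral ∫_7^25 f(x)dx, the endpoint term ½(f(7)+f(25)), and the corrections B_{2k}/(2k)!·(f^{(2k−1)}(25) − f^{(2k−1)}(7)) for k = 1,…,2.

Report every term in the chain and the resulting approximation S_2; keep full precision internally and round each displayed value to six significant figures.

S_2 ≈ 51.4244

The integral term ∫_7^25 ln(x) dx = 48.8505.
Endpoint term: (f(7) + f(25))/2 = (1.94591 + 3.21888)/2 = 2.58239.
So far: 51.4329.
k=1: B_{2}/(2)! × [f^{(1)}(25) − f^{(1)}(7)] = 1/12 × (0.0400000 − 0.142857) = -0.00857143.
After k=1: 51.4243.
k=2: B_{4}/(4)! × [f^{(3)}(25) − f^{(3)}(7)] = −1/720 × (0.000128000 − 0.00583090) = 7.92070e-06.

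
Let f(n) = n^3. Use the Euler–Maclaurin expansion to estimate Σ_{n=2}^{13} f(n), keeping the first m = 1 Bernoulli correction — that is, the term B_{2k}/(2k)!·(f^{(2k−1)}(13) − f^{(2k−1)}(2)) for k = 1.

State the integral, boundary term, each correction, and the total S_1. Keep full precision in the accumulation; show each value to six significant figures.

Integral: ∫_2^13 x^3 dx = 7136.25.
Endpoint term: (f(2) + f(13))/2 = (8.00000 + 2197.00)/2 = 1102.50.
Running total after boundary: 8238.75.
Correction k=1: B_{2}/2! · (f^{(1)}(13) − f^{(1)}(2)) = 1/12 · (507.000 − 12.0000) = 41.2500.

S_1 ≈ 8280.00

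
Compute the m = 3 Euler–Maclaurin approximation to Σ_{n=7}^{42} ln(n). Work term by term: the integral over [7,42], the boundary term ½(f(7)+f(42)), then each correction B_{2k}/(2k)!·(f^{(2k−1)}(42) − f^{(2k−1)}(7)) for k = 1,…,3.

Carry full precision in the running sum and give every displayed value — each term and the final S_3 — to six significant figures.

S_3 ≈ 111.193

The integral term ∫_7^42 ln(x) dx = 108.361.
Endpoint term: (f(7) + f(42))/2 = (1.94591 + 3.73767)/2 = 2.84179.
Running total after boundary: 111.203.
k=1: B_{2}/(2)! × [f^{(1)}(42) − f^{(1)}(7)] = 1/12 × (0.0238095 − 0.142857) = -0.00992063.
After k=1: 111.193.
k=2: B_{4}/(4)! × [f^{(3)}(42) − f^{(3)}(7)] = −1/720 × (2.69949e-05 − 0.00583090) = 8.06098e-06.
After k=2: 111.193.
k=3: B_{6}/(6)! × [f^{(5)}(42) − f^{(5)}(7)] = 1/30240 × (1.83639e-07 − 0.00142798) = -4.72154e-08.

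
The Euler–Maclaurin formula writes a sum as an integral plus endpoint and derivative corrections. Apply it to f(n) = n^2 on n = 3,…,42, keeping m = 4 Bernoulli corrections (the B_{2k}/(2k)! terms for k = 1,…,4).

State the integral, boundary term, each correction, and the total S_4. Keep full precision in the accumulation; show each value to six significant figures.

S_4 ≈ 25580.0

The integral term ∫_3^42 x^2 dx = 24687.0.
Boundary: ½(f(3) + f(42)) = ½(9.00000 + 1764.00) = 886.500.
Running total after boundary: 25573.5.
Order-1 term: 1/12 · (84.0000 − 6.00000) = 6.50000.
Running total after k=1: 25580.0.
Order-2 term: −1/720 · (0.00000 − 0.00000) = 0.00000.
Running total after k=2: 25580.0.
Order-3 term: 1/30240 · (0.00000 − 0.00000) = 0.00000.
Running total after k=3: 25580.0.
Order-4 term: −1/1209600 · (0.00000 − 0.00000) = 0.00000.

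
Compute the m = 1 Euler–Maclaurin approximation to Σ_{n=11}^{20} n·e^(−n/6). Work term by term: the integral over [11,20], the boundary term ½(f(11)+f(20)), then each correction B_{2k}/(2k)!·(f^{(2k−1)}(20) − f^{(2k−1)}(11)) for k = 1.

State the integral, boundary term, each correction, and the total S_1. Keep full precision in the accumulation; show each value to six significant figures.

Integral: ∫_11^20 x·e^(−x/6) dx = 10.7426.
½[f(11) + f(20)] = ½[1.75868 + 0.713480] = 1.23608.
Integral + boundary = 11.9787.
Order-1 term: 1/12 · (-0.0832393 − (-0.133233)) = 0.00416615.

S_1 ≈ 11.9828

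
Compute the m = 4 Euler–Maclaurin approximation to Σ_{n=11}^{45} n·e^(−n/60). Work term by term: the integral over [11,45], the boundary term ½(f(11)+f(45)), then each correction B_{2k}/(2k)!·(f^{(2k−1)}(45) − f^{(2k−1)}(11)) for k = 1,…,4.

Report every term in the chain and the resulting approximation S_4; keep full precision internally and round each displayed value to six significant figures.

S_4 ≈ 585.661

∫_11^45 x·e^(−x/60) dx evaluates to 570.501.
Boundary: ½(f(11) + f(45)) = ½(9.15740 + 21.2565) = 15.2069.
So far: 585.708.
Correction k=1: B_{2}/2! · (f^{(1)}(45) − f^{(1)}(11)) = 1/12 · (0.118092 − 0.679867) = -0.0468146.
Running total after k=1: 585.661.
Correction k=2: B_{4}/4! · (f^{(3)}(45) − f^{(3)}(11)) = −1/720 · (0.000295229 − 0.000651347) = 4.94608e-07.
Running total after k=2: 585.661.
Correction k=3: B_{6}/6! · (f^{(5)}(45) − f^{(5)}(11)) = 1/30240 · (1.54904e-07 − 3.09400e-07) = -5.10900e-12.
Running total after k=3: 585.661.
Correction k=4: B_{8}/8! · (f^{(7)}(45) − f^{(7)}(11)) = −1/1209600 · (6.32778e-11 − 1.21631e-10) = 4.82416e-17.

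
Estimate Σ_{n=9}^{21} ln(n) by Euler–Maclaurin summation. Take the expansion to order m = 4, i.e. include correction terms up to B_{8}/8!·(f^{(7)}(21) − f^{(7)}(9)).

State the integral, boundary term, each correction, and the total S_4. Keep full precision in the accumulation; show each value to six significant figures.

∫_9^21 ln(x) dx evaluates to 32.1599.
Endpoint term: (f(9) + f(21))/2 = (2.19722 + 3.04452)/2 = 2.62087.
Running total after boundary: 34.7808.
Correction k=1: B_{2}/2! · (f^{(1)}(21) − f^{(1)}(9)) = 1/12 · (0.0476190 − 0.111111) = -0.00529101.
After k=1: 34.7755.
Correction k=2: B_{4}/4! · (f^{(3)}(21) − f^{(3)}(9)) = −1/720 · (0.000215959 − 0.00274348) = 3.51045e-06.
After k=2: 34.7755.
Correction k=3: B_{6}/6! · (f^{(5)}(21) − f^{(5)}(9)) = 1/30240 · (5.87645e-06 − 0.000406442) = -1.32462e-08.
After k=3: 34.7755.
Correction k=4: B_{8}/8! · (f^{(7)}(21) − f^{(7)}(9)) = −1/1209600 · (3.99758e-07 − 0.000150534) = 1.24119e-10.

S_4 ≈ 34.7755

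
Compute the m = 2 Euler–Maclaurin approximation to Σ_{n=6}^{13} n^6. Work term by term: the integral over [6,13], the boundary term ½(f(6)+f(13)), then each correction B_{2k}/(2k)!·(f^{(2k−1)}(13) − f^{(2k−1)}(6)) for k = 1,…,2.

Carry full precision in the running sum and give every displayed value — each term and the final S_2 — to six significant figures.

Integral: ∫_6^13 x^6 dx = 8.92408e+06.
Boundary: ½(f(6) + f(13)) = ½(46656.0 + 4.82681e+06) = 2.43673e+06.
Running total after boundary: 1.13608e+07.
Order-1 term: 1/12 · (2.22776e+06 − 46656.0) = 181758.
After k=1: 1.15426e+07.
Order-2 term: −1/720 · (263640 − 25920.0) = -330.167.

S_2 ≈ 1.15422e+07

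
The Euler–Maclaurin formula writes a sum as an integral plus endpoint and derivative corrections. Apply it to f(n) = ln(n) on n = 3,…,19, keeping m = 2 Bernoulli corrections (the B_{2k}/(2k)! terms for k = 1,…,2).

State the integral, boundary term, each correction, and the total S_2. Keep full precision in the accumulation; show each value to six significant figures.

Integral: ∫_3^19 ln(x) dx = 36.6485.
Endpoint term: (f(3) + f(19))/2 = (1.09861 + 2.94444)/2 = 2.02153.
Integral + boundary = 38.6700.
Correction k=1: B_{2}/2! · (f^{(1)}(19) − f^{(1)}(3)) = 1/12 · (0.0526316 − 0.333333) = -0.0233918.
Running total after k=1: 38.6466.
Correction k=2: B_{4}/4! · (f^{(3)}(19) − f^{(3)}(3)) = −1/720 · (0.000291588 − 0.0740741) = 0.000102476.

S_2 ≈ 38.6467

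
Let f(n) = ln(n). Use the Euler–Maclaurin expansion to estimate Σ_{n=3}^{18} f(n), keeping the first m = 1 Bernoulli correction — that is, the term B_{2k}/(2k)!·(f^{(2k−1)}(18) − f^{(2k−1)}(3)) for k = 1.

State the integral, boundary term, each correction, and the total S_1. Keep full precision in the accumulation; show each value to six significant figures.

S_1 ≈ 35.7022

Integral: ∫_3^18 ln(x) dx = 33.7309.
Endpoint term: (f(3) + f(18))/2 = (1.09861 + 2.89037)/2 = 1.99449.
So far: 35.7253.
k=1: B_{2}/(2)! × [f^{(1)}(18) − f^{(1)}(3)] = 1/12 × (0.0555556 − 0.333333) = -0.0231481.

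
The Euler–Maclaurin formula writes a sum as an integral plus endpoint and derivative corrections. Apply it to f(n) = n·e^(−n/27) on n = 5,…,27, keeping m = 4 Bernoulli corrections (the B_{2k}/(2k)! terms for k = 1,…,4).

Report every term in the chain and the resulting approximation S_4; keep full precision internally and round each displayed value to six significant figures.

S_4 ≈ 188.560

Integral: ∫_5^27 x·e^(−x/27) dx = 181.573.
Endpoint term: (f(5) + f(27))/2 = (4.15475 + 9.93274)/2 = 7.04375.
Integral + boundary = 188.617.
Order-1 term: 1/12 · (0.00000 − 0.677071) = -0.0564226.
Partial sum through k=1: 188.560.
Order-2 term: −1/720 · (0.00100927 − 0.00320847) = 3.05444e-06.
Partial sum through k=2: 188.560.
Order-3 term: 1/30240 · (2.76892e-06 − 7.52835e-06) = -1.57388e-10.
Partial sum through k=3: 188.560.
Order-4 term: −1/1209600 · (5.69737e-09 − 1.46166e-08) = 7.37371e-15.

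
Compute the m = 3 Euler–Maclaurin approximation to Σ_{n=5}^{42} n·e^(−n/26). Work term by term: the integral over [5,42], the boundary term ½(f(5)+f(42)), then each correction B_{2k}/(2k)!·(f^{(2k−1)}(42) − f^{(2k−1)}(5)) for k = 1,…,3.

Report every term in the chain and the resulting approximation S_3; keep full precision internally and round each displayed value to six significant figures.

The integral term ∫_5^42 x·e^(−x/26) dx = 313.489.
Endpoint term: (f(5) + f(42))/2 = (4.12526 + 8.35020)/2 = 6.23773.
So far: 319.727.
k=1: B_{2}/(2)! × [f^{(1)}(42) − f^{(1)}(5)] = 1/12 × (-0.122347 − 0.666389) = -0.0657280.
Running total after k=1: 319.661.
k=2: B_{4}/(4)! × [f^{(3)}(42) − f^{(3)}(5)] = −1/720 × (0.000407221 − 0.00342677) = 4.19382e-06.
Running total after k=2: 319.661.
k=3: B_{6}/(6)! × [f^{(5)}(42) − f^{(5)}(5)] = 1/30240 × (1.47253e-06 − 8.68011e-06) = -2.38346e-10.

S_3 ≈ 319.661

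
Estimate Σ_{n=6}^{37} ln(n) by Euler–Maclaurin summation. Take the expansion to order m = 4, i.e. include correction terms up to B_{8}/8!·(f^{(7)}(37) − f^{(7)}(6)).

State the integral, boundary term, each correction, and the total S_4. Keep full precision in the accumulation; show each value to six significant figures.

S_4 ≈ 94.5431

Integral: ∫_6^37 ln(x) dx = 91.8534.
½[f(6) + f(37)] = ½[1.79176 + 3.61092] = 2.70134.
So far: 94.5547.
Correction k=1: B_{2}/2! · (f^{(1)}(37) − f^{(1)}(6)) = 1/12 · (0.0270270 − 0.166667) = -0.0116366.
After k=1: 94.5431.
Correction k=2: B_{4}/4! · (f^{(3)}(37) − f^{(3)}(6)) = −1/720 · (3.94843e-05 − 0.00925926) = 1.28052e-05.
After k=2: 94.5431.
Correction k=3: B_{6}/6! · (f^{(5)}(37) − f^{(5)}(6)) = 1/30240 · (3.46101e-07 − 0.00308642) = -1.02053e-07.
After k=3: 94.5431.
Correction k=4: B_{8}/8! · (f^{(7)}(37) − f^{(7)}(6)) = −1/1209600 · (7.58439e-09 − 0.00257202) = 2.12633e-09.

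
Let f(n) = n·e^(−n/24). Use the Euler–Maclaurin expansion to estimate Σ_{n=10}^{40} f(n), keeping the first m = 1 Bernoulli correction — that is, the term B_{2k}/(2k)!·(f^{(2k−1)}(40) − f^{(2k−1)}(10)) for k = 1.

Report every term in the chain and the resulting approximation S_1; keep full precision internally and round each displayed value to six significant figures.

S_1 ≈ 254.859

Integral: ∫_10^40 x·e^(−x/24) dx = 247.827.
½[f(10) + f(40)] = ½[6.59241 + 7.55502] = 7.07372.
So far: 254.901.
Correction k=1: B_{2}/2! · (f^{(1)}(40) − f^{(1)}(10)) = 1/12 · (-0.125917 − 0.384557) = -0.0425395.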